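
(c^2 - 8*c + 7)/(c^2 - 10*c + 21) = (c - 1)/(c - 3)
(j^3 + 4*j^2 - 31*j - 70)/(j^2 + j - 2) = (j^2 + 2*j - 35)/(j - 1)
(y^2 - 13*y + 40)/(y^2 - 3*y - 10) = (y - 8)/(y + 2)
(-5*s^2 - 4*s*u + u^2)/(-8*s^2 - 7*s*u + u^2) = (5*s - u)/(8*s - u)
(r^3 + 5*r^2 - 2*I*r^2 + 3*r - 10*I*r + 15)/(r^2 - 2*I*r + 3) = r + 5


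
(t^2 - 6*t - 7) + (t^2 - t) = 2*t^2 - 7*t - 7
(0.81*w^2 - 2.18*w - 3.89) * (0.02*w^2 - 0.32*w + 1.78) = 0.0162*w^4 - 0.3028*w^3 + 2.0616*w^2 - 2.6356*w - 6.9242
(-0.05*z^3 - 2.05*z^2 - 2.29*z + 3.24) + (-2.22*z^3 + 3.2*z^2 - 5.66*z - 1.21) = -2.27*z^3 + 1.15*z^2 - 7.95*z + 2.03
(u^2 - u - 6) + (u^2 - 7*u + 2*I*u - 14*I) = 2*u^2 - 8*u + 2*I*u - 6 - 14*I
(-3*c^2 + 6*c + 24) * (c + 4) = -3*c^3 - 6*c^2 + 48*c + 96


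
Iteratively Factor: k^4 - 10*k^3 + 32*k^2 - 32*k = (k - 4)*(k^3 - 6*k^2 + 8*k) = k*(k - 4)*(k^2 - 6*k + 8) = k*(k - 4)*(k - 2)*(k - 4)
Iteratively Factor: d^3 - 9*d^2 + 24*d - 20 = (d - 5)*(d^2 - 4*d + 4) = (d - 5)*(d - 2)*(d - 2)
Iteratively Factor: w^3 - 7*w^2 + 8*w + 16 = (w + 1)*(w^2 - 8*w + 16) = (w - 4)*(w + 1)*(w - 4)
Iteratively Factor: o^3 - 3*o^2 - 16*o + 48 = (o - 4)*(o^2 + o - 12) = (o - 4)*(o + 4)*(o - 3)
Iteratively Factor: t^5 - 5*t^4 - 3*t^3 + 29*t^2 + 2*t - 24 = (t - 1)*(t^4 - 4*t^3 - 7*t^2 + 22*t + 24) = (t - 3)*(t - 1)*(t^3 - t^2 - 10*t - 8) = (t - 3)*(t - 1)*(t + 2)*(t^2 - 3*t - 4) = (t - 4)*(t - 3)*(t - 1)*(t + 2)*(t + 1)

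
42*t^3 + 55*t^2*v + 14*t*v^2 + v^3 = (t + v)*(6*t + v)*(7*t + v)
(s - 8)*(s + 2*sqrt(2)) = s^2 - 8*s + 2*sqrt(2)*s - 16*sqrt(2)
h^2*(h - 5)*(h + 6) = h^4 + h^3 - 30*h^2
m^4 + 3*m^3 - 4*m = m*(m - 1)*(m + 2)^2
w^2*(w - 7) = w^3 - 7*w^2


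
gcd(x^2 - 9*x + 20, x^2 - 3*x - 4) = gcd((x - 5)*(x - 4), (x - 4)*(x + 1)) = x - 4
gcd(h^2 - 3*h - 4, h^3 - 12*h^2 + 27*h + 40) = h + 1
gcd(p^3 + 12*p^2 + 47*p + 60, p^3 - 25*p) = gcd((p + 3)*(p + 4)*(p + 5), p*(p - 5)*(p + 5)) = p + 5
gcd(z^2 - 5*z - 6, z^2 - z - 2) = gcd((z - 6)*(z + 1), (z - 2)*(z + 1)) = z + 1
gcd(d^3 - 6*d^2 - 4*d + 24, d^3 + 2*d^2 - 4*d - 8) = d^2 - 4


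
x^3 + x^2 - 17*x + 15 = (x - 3)*(x - 1)*(x + 5)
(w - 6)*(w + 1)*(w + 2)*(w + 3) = w^4 - 25*w^2 - 60*w - 36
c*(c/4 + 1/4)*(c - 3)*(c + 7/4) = c^4/4 - c^3/16 - 13*c^2/8 - 21*c/16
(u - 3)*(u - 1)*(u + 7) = u^3 + 3*u^2 - 25*u + 21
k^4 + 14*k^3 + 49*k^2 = k^2*(k + 7)^2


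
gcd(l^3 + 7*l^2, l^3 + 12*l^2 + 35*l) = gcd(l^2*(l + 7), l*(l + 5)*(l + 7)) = l^2 + 7*l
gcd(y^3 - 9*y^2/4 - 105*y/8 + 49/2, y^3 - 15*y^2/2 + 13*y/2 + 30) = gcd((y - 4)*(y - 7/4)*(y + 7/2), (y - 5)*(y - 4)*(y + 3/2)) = y - 4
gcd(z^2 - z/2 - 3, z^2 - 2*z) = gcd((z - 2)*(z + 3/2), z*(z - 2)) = z - 2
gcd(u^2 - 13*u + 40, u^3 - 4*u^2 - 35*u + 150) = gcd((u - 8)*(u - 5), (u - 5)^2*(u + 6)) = u - 5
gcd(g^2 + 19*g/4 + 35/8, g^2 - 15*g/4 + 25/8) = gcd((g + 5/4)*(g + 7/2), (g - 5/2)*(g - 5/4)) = 1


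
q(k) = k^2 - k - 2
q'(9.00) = 17.00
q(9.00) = 70.00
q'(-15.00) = -31.00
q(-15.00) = 238.00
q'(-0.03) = -1.06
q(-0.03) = -1.97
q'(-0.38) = -1.76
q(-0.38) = -1.48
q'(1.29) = 1.58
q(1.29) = -1.63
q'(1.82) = 2.64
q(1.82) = -0.51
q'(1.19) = 1.38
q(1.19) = -1.77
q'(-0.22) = -1.44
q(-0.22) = -1.73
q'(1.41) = 1.82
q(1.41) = -1.42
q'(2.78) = 4.56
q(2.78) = 2.95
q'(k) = 2*k - 1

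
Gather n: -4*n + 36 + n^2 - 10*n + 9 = n^2 - 14*n + 45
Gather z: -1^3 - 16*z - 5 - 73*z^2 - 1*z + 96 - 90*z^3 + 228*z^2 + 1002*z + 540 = -90*z^3 + 155*z^2 + 985*z + 630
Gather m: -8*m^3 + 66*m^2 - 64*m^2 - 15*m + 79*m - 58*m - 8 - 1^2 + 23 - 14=-8*m^3 + 2*m^2 + 6*m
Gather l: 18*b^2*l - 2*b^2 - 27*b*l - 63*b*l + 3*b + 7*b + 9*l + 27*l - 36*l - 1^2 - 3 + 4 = -2*b^2 + 10*b + l*(18*b^2 - 90*b)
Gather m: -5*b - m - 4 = -5*b - m - 4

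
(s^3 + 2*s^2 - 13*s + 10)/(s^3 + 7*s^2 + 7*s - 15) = (s - 2)/(s + 3)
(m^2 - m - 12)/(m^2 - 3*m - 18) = (m - 4)/(m - 6)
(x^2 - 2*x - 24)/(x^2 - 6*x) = (x + 4)/x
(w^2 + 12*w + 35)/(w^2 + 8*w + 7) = (w + 5)/(w + 1)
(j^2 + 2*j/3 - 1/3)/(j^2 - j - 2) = (j - 1/3)/(j - 2)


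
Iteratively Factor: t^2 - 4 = (t + 2)*(t - 2)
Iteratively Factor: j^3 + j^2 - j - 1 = (j - 1)*(j^2 + 2*j + 1) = (j - 1)*(j + 1)*(j + 1)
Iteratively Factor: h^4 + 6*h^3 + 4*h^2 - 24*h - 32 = (h + 4)*(h^3 + 2*h^2 - 4*h - 8) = (h - 2)*(h + 4)*(h^2 + 4*h + 4) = (h - 2)*(h + 2)*(h + 4)*(h + 2)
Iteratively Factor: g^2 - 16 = (g + 4)*(g - 4)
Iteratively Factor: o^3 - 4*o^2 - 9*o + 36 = (o - 3)*(o^2 - o - 12) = (o - 3)*(o + 3)*(o - 4)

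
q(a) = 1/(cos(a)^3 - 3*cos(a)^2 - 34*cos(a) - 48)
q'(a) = (3*sin(a)*cos(a)^2 - 6*sin(a)*cos(a) - 34*sin(a))/(cos(a)^3 - 3*cos(a)^2 - 34*cos(a) - 48)^2 = (3*cos(a)^2 - 6*cos(a) - 34)*sin(a)/((cos(a) - 8)^2*(cos(a) + 2)^2*(cos(a) + 3)^2)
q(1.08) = -0.02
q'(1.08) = -0.01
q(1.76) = -0.02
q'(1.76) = -0.02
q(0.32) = -0.01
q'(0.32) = -0.00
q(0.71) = -0.01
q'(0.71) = -0.00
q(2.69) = -0.05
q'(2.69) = -0.03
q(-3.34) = -0.05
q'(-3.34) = -0.01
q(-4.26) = -0.03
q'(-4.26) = -0.02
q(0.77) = -0.01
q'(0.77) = -0.00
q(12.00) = -0.01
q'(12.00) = 0.00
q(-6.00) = -0.01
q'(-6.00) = 0.00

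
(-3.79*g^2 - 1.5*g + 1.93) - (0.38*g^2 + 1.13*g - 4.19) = -4.17*g^2 - 2.63*g + 6.12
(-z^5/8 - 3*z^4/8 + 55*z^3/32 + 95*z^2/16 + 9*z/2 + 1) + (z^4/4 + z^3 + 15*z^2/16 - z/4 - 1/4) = -z^5/8 - z^4/8 + 87*z^3/32 + 55*z^2/8 + 17*z/4 + 3/4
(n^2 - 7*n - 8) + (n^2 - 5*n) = 2*n^2 - 12*n - 8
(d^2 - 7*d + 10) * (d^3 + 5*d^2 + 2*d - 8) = d^5 - 2*d^4 - 23*d^3 + 28*d^2 + 76*d - 80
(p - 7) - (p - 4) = -3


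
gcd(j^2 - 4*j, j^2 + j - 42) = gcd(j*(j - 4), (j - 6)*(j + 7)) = 1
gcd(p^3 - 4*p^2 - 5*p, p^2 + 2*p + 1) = p + 1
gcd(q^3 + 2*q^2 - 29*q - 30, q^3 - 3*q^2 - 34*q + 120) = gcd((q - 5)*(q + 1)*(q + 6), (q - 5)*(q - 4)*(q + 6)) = q^2 + q - 30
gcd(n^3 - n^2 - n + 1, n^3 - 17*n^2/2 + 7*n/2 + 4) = n - 1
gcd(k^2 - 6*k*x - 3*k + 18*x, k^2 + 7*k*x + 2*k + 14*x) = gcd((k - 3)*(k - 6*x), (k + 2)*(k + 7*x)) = 1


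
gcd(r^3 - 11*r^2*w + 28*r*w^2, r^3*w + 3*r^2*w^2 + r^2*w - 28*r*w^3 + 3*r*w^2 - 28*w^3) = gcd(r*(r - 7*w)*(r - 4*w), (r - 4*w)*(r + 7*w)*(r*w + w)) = r - 4*w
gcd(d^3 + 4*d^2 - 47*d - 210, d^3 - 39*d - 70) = d^2 - 2*d - 35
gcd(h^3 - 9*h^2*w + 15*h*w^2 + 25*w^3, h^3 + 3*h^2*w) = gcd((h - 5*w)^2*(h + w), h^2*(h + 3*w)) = 1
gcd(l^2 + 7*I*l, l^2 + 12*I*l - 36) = 1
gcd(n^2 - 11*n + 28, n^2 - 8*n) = 1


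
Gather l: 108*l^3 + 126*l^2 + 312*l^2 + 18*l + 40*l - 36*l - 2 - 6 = 108*l^3 + 438*l^2 + 22*l - 8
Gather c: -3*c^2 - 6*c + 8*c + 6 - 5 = -3*c^2 + 2*c + 1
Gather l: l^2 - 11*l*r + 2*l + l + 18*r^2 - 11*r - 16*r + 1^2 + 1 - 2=l^2 + l*(3 - 11*r) + 18*r^2 - 27*r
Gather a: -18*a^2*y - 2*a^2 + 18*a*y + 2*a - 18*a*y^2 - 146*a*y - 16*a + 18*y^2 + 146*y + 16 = a^2*(-18*y - 2) + a*(-18*y^2 - 128*y - 14) + 18*y^2 + 146*y + 16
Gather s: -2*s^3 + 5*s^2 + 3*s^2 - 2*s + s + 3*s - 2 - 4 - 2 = -2*s^3 + 8*s^2 + 2*s - 8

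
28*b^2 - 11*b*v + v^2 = (-7*b + v)*(-4*b + v)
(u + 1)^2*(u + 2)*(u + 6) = u^4 + 10*u^3 + 29*u^2 + 32*u + 12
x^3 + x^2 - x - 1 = (x - 1)*(x + 1)^2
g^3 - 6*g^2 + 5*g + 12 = (g - 4)*(g - 3)*(g + 1)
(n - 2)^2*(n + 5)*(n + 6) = n^4 + 7*n^3 - 10*n^2 - 76*n + 120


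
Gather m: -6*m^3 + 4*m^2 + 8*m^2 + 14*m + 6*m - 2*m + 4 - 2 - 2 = -6*m^3 + 12*m^2 + 18*m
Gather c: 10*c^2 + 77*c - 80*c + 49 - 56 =10*c^2 - 3*c - 7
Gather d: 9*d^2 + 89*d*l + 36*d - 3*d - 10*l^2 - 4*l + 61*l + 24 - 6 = 9*d^2 + d*(89*l + 33) - 10*l^2 + 57*l + 18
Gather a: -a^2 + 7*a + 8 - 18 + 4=-a^2 + 7*a - 6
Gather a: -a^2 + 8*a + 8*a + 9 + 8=-a^2 + 16*a + 17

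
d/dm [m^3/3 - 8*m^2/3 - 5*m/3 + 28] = m^2 - 16*m/3 - 5/3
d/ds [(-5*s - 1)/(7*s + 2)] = -3/(7*s + 2)^2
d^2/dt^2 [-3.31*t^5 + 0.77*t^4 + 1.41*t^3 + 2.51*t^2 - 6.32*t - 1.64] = -66.2*t^3 + 9.24*t^2 + 8.46*t + 5.02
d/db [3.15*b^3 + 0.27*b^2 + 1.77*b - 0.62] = 9.45*b^2 + 0.54*b + 1.77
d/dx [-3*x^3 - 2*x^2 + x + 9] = -9*x^2 - 4*x + 1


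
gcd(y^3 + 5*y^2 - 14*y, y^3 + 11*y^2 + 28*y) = y^2 + 7*y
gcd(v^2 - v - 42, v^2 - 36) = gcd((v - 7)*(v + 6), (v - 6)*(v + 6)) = v + 6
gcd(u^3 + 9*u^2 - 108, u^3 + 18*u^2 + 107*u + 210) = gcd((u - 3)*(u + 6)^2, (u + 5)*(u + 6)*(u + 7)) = u + 6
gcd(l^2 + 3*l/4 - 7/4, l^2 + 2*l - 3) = l - 1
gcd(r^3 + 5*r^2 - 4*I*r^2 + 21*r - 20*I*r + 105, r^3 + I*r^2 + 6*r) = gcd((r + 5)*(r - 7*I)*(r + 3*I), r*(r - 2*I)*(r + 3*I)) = r + 3*I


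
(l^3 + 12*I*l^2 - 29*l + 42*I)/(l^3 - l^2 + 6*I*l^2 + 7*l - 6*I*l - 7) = (l + 6*I)/(l - 1)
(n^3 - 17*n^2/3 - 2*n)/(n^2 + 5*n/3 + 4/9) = 3*n*(n - 6)/(3*n + 4)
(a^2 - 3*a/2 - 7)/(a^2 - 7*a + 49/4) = 2*(a + 2)/(2*a - 7)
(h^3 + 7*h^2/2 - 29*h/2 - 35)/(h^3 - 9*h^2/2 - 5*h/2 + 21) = (h + 5)/(h - 3)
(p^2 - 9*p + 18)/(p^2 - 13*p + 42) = (p - 3)/(p - 7)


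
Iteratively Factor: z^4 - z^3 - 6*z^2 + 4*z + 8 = (z - 2)*(z^3 + z^2 - 4*z - 4) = (z - 2)*(z + 2)*(z^2 - z - 2) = (z - 2)^2*(z + 2)*(z + 1)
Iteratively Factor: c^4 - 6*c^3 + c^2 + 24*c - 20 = (c - 5)*(c^3 - c^2 - 4*c + 4) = (c - 5)*(c - 1)*(c^2 - 4) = (c - 5)*(c - 2)*(c - 1)*(c + 2)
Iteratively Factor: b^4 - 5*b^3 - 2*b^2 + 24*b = (b)*(b^3 - 5*b^2 - 2*b + 24) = b*(b - 3)*(b^2 - 2*b - 8) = b*(b - 3)*(b + 2)*(b - 4)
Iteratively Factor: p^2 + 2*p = (p)*(p + 2)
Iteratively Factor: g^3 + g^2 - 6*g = (g)*(g^2 + g - 6) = g*(g + 3)*(g - 2)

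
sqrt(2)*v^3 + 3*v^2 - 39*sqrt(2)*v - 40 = (v - 4*sqrt(2))*(v + 5*sqrt(2))*(sqrt(2)*v + 1)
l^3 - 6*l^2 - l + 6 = (l - 6)*(l - 1)*(l + 1)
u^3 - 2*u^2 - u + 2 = (u - 2)*(u - 1)*(u + 1)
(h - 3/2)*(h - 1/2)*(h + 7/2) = h^3 + 3*h^2/2 - 25*h/4 + 21/8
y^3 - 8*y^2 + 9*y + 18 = (y - 6)*(y - 3)*(y + 1)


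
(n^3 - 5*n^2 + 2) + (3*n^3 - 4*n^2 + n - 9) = 4*n^3 - 9*n^2 + n - 7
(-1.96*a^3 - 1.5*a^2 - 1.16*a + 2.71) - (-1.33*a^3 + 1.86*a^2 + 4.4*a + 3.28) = -0.63*a^3 - 3.36*a^2 - 5.56*a - 0.57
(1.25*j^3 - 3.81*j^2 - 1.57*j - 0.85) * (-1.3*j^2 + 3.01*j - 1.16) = -1.625*j^5 + 8.7155*j^4 - 10.8771*j^3 + 0.7989*j^2 - 0.7373*j + 0.986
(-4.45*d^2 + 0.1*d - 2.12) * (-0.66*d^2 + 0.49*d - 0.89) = 2.937*d^4 - 2.2465*d^3 + 5.4087*d^2 - 1.1278*d + 1.8868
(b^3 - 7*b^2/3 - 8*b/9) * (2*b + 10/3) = 2*b^4 - 4*b^3/3 - 86*b^2/9 - 80*b/27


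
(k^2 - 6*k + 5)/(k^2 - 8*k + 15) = (k - 1)/(k - 3)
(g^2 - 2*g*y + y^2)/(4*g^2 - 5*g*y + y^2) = (-g + y)/(-4*g + y)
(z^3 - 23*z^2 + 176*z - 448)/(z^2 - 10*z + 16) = (z^2 - 15*z + 56)/(z - 2)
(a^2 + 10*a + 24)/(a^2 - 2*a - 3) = (a^2 + 10*a + 24)/(a^2 - 2*a - 3)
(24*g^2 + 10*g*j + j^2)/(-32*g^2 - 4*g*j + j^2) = (-6*g - j)/(8*g - j)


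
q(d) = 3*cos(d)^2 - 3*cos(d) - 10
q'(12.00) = 1.11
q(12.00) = -10.40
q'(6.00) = 0.77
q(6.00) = -10.11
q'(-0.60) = 1.10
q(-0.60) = -10.43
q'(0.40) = -0.98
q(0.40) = -10.22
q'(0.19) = -0.55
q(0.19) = -10.05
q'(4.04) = -5.27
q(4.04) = -6.97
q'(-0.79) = 0.87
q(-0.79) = -10.63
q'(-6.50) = 0.62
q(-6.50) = -10.07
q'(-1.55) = -2.87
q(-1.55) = -10.06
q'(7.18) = -0.58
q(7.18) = -10.70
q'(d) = -6*sin(d)*cos(d) + 3*sin(d)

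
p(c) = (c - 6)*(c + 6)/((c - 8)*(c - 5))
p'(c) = (c - 6)/((c - 8)*(c - 5)) - (c - 6)*(c + 6)/((c - 8)*(c - 5)^2) + (c + 6)/((c - 8)*(c - 5)) - (c - 6)*(c + 6)/((c - 8)^2*(c - 5)) = (-13*c^2 + 152*c - 468)/(c^4 - 26*c^3 + 249*c^2 - 1040*c + 1600)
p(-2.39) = -0.39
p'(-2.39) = -0.15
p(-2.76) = -0.34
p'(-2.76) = -0.14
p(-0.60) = -0.74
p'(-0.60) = -0.24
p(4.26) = -6.45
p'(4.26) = -7.36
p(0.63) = -1.11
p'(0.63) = -0.36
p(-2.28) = -0.41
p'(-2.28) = -0.16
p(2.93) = -2.61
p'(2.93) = -1.22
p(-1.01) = -0.65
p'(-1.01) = -0.22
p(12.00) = 3.86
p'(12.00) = -0.66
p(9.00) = 11.25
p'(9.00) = -9.56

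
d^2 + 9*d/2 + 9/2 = (d + 3/2)*(d + 3)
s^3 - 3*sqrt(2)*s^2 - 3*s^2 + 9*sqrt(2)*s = s*(s - 3)*(s - 3*sqrt(2))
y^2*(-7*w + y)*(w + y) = -7*w^2*y^2 - 6*w*y^3 + y^4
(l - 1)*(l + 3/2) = l^2 + l/2 - 3/2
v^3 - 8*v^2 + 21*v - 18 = (v - 3)^2*(v - 2)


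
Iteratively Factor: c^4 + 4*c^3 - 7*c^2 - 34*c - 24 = (c + 2)*(c^3 + 2*c^2 - 11*c - 12) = (c + 1)*(c + 2)*(c^2 + c - 12) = (c + 1)*(c + 2)*(c + 4)*(c - 3)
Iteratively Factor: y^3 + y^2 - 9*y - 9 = (y + 1)*(y^2 - 9) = (y - 3)*(y + 1)*(y + 3)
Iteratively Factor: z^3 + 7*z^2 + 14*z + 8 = (z + 4)*(z^2 + 3*z + 2) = (z + 1)*(z + 4)*(z + 2)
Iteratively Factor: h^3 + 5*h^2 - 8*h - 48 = (h + 4)*(h^2 + h - 12) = (h - 3)*(h + 4)*(h + 4)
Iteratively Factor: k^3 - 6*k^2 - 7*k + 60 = (k - 5)*(k^2 - k - 12) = (k - 5)*(k + 3)*(k - 4)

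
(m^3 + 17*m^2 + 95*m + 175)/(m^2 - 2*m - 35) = (m^2 + 12*m + 35)/(m - 7)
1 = 1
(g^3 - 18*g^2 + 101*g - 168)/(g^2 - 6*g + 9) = (g^2 - 15*g + 56)/(g - 3)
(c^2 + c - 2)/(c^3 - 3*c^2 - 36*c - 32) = (-c^2 - c + 2)/(-c^3 + 3*c^2 + 36*c + 32)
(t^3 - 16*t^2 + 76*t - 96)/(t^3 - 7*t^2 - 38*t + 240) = (t^2 - 8*t + 12)/(t^2 + t - 30)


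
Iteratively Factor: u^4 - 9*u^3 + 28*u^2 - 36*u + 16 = (u - 2)*(u^3 - 7*u^2 + 14*u - 8) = (u - 2)^2*(u^2 - 5*u + 4) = (u - 2)^2*(u - 1)*(u - 4)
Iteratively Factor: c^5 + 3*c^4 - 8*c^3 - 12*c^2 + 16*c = (c + 2)*(c^4 + c^3 - 10*c^2 + 8*c) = (c - 2)*(c + 2)*(c^3 + 3*c^2 - 4*c) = (c - 2)*(c + 2)*(c + 4)*(c^2 - c) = (c - 2)*(c - 1)*(c + 2)*(c + 4)*(c)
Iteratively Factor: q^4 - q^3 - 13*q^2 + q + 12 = (q - 1)*(q^3 - 13*q - 12) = (q - 1)*(q + 1)*(q^2 - q - 12) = (q - 1)*(q + 1)*(q + 3)*(q - 4)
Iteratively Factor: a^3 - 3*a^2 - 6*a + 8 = (a - 4)*(a^2 + a - 2) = (a - 4)*(a - 1)*(a + 2)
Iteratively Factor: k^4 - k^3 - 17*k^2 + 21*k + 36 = (k + 4)*(k^3 - 5*k^2 + 3*k + 9) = (k - 3)*(k + 4)*(k^2 - 2*k - 3) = (k - 3)*(k + 1)*(k + 4)*(k - 3)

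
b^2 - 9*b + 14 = (b - 7)*(b - 2)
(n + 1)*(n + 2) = n^2 + 3*n + 2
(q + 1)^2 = q^2 + 2*q + 1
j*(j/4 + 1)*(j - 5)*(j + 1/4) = j^4/4 - 3*j^3/16 - 81*j^2/16 - 5*j/4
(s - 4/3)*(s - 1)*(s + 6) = s^3 + 11*s^2/3 - 38*s/3 + 8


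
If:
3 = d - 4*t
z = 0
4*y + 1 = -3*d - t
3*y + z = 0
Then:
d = -1/13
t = -10/13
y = 0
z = 0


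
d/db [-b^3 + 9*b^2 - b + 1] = -3*b^2 + 18*b - 1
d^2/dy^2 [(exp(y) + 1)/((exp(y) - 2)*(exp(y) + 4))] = (exp(4*y) + 2*exp(3*y) + 54*exp(2*y) + 52*exp(y) + 80)*exp(y)/(exp(6*y) + 6*exp(5*y) - 12*exp(4*y) - 88*exp(3*y) + 96*exp(2*y) + 384*exp(y) - 512)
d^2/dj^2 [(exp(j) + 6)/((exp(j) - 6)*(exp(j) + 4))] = (exp(4*j) + 26*exp(3*j) + 108*exp(2*j) + 552*exp(j) + 288)*exp(j)/(exp(6*j) - 6*exp(5*j) - 60*exp(4*j) + 280*exp(3*j) + 1440*exp(2*j) - 3456*exp(j) - 13824)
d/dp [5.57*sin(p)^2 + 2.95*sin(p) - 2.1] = (11.14*sin(p) + 2.95)*cos(p)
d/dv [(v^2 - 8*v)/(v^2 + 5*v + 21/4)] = 8*(26*v^2 + 21*v - 84)/(16*v^4 + 160*v^3 + 568*v^2 + 840*v + 441)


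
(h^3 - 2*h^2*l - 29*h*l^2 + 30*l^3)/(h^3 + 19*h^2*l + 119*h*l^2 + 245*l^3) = (h^2 - 7*h*l + 6*l^2)/(h^2 + 14*h*l + 49*l^2)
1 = 1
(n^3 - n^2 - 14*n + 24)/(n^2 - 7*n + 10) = (n^2 + n - 12)/(n - 5)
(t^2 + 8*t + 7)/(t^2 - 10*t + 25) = (t^2 + 8*t + 7)/(t^2 - 10*t + 25)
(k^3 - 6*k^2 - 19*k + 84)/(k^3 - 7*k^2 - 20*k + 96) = (k - 7)/(k - 8)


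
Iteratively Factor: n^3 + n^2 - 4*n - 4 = (n - 2)*(n^2 + 3*n + 2) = (n - 2)*(n + 2)*(n + 1)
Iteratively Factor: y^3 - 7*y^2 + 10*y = (y - 5)*(y^2 - 2*y) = y*(y - 5)*(y - 2)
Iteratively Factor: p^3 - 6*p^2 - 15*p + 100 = (p - 5)*(p^2 - p - 20) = (p - 5)^2*(p + 4)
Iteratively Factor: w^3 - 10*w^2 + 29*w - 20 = (w - 1)*(w^2 - 9*w + 20) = (w - 5)*(w - 1)*(w - 4)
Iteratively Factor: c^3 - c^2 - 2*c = (c + 1)*(c^2 - 2*c) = (c - 2)*(c + 1)*(c)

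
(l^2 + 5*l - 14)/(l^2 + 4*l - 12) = (l + 7)/(l + 6)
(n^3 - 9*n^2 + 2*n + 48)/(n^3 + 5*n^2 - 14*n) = (n^3 - 9*n^2 + 2*n + 48)/(n*(n^2 + 5*n - 14))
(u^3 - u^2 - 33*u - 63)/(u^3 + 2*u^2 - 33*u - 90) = (u^2 - 4*u - 21)/(u^2 - u - 30)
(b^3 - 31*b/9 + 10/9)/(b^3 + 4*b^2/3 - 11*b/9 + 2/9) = (3*b - 5)/(3*b - 1)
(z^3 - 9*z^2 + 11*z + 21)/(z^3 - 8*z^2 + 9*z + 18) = (z - 7)/(z - 6)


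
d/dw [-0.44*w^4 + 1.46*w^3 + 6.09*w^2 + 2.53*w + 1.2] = -1.76*w^3 + 4.38*w^2 + 12.18*w + 2.53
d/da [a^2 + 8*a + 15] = 2*a + 8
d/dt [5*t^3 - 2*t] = 15*t^2 - 2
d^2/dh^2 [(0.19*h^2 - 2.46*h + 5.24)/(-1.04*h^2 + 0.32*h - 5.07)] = (5.195008*h^3 - 27.994512*h^2 - 67.363296*h + 52.400138)/(1.124864*h^6 - 1.038336*h^5 + 16.770624*h^4 - 10.156544*h^3 + 81.756792*h^2 - 24.676704*h + 130.323843)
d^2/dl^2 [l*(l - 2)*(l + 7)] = 6*l + 10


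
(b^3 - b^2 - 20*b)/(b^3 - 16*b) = (b - 5)/(b - 4)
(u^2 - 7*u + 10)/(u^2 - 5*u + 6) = (u - 5)/(u - 3)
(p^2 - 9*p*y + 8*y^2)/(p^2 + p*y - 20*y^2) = (p^2 - 9*p*y + 8*y^2)/(p^2 + p*y - 20*y^2)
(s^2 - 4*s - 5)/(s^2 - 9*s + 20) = (s + 1)/(s - 4)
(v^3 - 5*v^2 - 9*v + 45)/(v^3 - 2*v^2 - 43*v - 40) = (-v^3 + 5*v^2 + 9*v - 45)/(-v^3 + 2*v^2 + 43*v + 40)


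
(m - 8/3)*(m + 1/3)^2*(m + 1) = m^4 - m^3 - 11*m^2/3 - 53*m/27 - 8/27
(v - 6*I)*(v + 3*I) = v^2 - 3*I*v + 18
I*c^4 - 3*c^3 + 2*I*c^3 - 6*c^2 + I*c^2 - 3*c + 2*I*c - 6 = (c + 2)*(c + I)*(c + 3*I)*(I*c + 1)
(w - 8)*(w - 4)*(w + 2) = w^3 - 10*w^2 + 8*w + 64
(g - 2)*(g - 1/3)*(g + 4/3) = g^3 - g^2 - 22*g/9 + 8/9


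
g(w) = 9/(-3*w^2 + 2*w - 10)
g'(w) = 9*(6*w - 2)/(-3*w^2 + 2*w - 10)^2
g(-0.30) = -0.83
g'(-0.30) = -0.29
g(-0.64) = -0.72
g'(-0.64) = -0.34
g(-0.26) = -0.84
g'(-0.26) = -0.28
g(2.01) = -0.50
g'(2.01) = 0.28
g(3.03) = -0.29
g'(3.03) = 0.15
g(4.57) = -0.14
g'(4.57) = 0.06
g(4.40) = -0.15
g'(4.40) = 0.06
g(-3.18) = -0.19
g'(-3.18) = -0.09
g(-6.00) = -0.07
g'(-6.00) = -0.02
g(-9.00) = -0.03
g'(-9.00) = -0.00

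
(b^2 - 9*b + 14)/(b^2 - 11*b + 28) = (b - 2)/(b - 4)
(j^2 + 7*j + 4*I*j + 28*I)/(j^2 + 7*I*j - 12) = (j + 7)/(j + 3*I)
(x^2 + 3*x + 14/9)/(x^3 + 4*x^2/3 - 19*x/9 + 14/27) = 3*(3*x + 2)/(9*x^2 - 9*x + 2)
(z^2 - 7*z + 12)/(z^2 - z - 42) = (-z^2 + 7*z - 12)/(-z^2 + z + 42)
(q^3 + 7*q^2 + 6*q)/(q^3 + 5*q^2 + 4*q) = (q + 6)/(q + 4)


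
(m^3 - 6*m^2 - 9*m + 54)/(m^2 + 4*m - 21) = (m^2 - 3*m - 18)/(m + 7)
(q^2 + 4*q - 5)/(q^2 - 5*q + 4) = (q + 5)/(q - 4)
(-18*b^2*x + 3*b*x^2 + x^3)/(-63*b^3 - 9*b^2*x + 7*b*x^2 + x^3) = x*(6*b + x)/(21*b^2 + 10*b*x + x^2)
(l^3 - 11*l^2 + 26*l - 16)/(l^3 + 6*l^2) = (l^3 - 11*l^2 + 26*l - 16)/(l^2*(l + 6))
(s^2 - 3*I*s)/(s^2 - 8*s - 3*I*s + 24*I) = s/(s - 8)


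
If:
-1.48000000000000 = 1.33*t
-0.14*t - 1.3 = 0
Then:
No Solution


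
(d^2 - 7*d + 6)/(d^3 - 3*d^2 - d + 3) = (d - 6)/(d^2 - 2*d - 3)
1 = 1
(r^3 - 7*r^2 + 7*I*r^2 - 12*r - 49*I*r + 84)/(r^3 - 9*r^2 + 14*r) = (r^2 + 7*I*r - 12)/(r*(r - 2))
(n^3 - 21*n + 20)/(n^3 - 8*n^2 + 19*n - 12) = (n + 5)/(n - 3)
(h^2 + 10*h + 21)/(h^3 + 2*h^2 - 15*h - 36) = (h + 7)/(h^2 - h - 12)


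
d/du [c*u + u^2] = c + 2*u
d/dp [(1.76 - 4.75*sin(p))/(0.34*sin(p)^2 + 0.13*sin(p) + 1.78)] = (1.615*sin(p)^2 - 1.1968*sin(p) - 8.6838)*cos(p)/(0.1156*sin(p)^4 + 0.0884*sin(p)^3 + 1.2273*sin(p)^2 + 0.4628*sin(p) + 3.1684)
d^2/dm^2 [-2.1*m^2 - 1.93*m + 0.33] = -4.20000000000000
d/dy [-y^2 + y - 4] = 1 - 2*y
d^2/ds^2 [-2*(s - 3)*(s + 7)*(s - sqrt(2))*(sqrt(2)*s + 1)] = -24*sqrt(2)*s^2 - 48*sqrt(2)*s + 12*s + 16 + 88*sqrt(2)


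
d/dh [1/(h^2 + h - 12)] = (-2*h - 1)/(h^2 + h - 12)^2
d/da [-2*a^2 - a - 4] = -4*a - 1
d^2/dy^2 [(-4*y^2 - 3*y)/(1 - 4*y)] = 32/(64*y^3 - 48*y^2 + 12*y - 1)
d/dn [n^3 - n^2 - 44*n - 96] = 3*n^2 - 2*n - 44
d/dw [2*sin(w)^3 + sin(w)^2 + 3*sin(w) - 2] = (6*sin(w)^2 + 2*sin(w) + 3)*cos(w)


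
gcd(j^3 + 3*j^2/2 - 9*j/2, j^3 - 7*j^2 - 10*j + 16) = 1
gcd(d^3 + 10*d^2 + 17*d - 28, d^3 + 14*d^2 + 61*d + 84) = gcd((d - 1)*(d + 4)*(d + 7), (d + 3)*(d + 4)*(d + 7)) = d^2 + 11*d + 28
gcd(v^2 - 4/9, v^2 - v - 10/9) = v + 2/3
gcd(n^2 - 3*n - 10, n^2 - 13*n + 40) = n - 5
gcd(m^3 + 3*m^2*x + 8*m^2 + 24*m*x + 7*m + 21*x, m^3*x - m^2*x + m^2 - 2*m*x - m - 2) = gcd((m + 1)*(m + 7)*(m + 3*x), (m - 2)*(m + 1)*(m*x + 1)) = m + 1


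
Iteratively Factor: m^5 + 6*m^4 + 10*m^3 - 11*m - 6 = (m + 2)*(m^4 + 4*m^3 + 2*m^2 - 4*m - 3) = (m + 1)*(m + 2)*(m^3 + 3*m^2 - m - 3) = (m - 1)*(m + 1)*(m + 2)*(m^2 + 4*m + 3) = (m - 1)*(m + 1)*(m + 2)*(m + 3)*(m + 1)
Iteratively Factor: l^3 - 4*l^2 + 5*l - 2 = (l - 1)*(l^2 - 3*l + 2) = (l - 1)^2*(l - 2)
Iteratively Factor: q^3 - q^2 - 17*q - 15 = (q + 3)*(q^2 - 4*q - 5) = (q - 5)*(q + 3)*(q + 1)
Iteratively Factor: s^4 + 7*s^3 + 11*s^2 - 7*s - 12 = (s + 3)*(s^3 + 4*s^2 - s - 4) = (s + 1)*(s + 3)*(s^2 + 3*s - 4) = (s - 1)*(s + 1)*(s + 3)*(s + 4)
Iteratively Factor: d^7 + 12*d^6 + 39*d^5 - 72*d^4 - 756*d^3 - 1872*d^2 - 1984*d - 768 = (d + 3)*(d^6 + 9*d^5 + 12*d^4 - 108*d^3 - 432*d^2 - 576*d - 256) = (d + 2)*(d + 3)*(d^5 + 7*d^4 - 2*d^3 - 104*d^2 - 224*d - 128) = (d - 4)*(d + 2)*(d + 3)*(d^4 + 11*d^3 + 42*d^2 + 64*d + 32) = (d - 4)*(d + 1)*(d + 2)*(d + 3)*(d^3 + 10*d^2 + 32*d + 32) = (d - 4)*(d + 1)*(d + 2)*(d + 3)*(d + 4)*(d^2 + 6*d + 8) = (d - 4)*(d + 1)*(d + 2)*(d + 3)*(d + 4)^2*(d + 2)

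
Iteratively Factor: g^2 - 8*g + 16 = (g - 4)*(g - 4)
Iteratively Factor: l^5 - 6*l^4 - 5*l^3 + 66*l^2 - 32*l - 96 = (l + 1)*(l^4 - 7*l^3 + 2*l^2 + 64*l - 96) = (l - 2)*(l + 1)*(l^3 - 5*l^2 - 8*l + 48) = (l - 4)*(l - 2)*(l + 1)*(l^2 - l - 12) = (l - 4)^2*(l - 2)*(l + 1)*(l + 3)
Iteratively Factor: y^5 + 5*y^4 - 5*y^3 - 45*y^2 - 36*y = (y + 1)*(y^4 + 4*y^3 - 9*y^2 - 36*y) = (y + 1)*(y + 3)*(y^3 + y^2 - 12*y) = y*(y + 1)*(y + 3)*(y^2 + y - 12) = y*(y + 1)*(y + 3)*(y + 4)*(y - 3)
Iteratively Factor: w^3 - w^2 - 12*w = (w - 4)*(w^2 + 3*w) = (w - 4)*(w + 3)*(w)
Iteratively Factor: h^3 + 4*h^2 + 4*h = (h + 2)*(h^2 + 2*h) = h*(h + 2)*(h + 2)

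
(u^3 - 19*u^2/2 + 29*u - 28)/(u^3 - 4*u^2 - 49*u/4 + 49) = 2*(u - 2)/(2*u + 7)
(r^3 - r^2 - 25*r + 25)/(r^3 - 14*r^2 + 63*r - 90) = (r^2 + 4*r - 5)/(r^2 - 9*r + 18)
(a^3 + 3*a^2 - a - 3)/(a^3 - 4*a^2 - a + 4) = (a + 3)/(a - 4)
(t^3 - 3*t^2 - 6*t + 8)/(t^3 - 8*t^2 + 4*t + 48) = (t - 1)/(t - 6)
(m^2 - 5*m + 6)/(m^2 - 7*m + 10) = (m - 3)/(m - 5)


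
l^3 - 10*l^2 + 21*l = l*(l - 7)*(l - 3)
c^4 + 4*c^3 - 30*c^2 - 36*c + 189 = (c - 3)^2*(c + 3)*(c + 7)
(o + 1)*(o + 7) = o^2 + 8*o + 7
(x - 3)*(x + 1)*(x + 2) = x^3 - 7*x - 6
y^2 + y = y*(y + 1)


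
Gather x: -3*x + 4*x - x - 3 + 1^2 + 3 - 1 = 0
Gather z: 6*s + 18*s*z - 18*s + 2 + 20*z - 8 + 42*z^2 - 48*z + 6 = -12*s + 42*z^2 + z*(18*s - 28)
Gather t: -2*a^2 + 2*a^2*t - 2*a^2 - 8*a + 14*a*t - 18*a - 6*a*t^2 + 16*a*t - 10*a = -4*a^2 - 6*a*t^2 - 36*a + t*(2*a^2 + 30*a)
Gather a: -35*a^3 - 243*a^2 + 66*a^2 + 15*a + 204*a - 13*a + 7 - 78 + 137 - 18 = -35*a^3 - 177*a^2 + 206*a + 48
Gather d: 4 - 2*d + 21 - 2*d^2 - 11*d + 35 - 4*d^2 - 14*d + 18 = -6*d^2 - 27*d + 78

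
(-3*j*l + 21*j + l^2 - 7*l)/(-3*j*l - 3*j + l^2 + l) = (l - 7)/(l + 1)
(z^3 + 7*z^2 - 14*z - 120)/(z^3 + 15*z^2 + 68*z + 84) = (z^2 + z - 20)/(z^2 + 9*z + 14)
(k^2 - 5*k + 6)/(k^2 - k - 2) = (k - 3)/(k + 1)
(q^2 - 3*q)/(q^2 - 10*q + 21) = q/(q - 7)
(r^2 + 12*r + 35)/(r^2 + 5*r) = (r + 7)/r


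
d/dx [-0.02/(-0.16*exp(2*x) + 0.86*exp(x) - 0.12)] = (0.0172 - 0.0064*exp(x))*exp(x)/(0.16*exp(2*x) - 0.86*exp(x) + 0.12)^2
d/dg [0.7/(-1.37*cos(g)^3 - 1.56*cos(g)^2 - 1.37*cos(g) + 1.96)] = (2.877*sin(g)^2 - 2.184*cos(g) - 3.836)*sin(g)/(1.37*cos(g)^3 + 1.56*cos(g)^2 + 1.37*cos(g) - 1.96)^2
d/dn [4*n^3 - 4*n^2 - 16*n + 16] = 12*n^2 - 8*n - 16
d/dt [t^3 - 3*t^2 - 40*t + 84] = 3*t^2 - 6*t - 40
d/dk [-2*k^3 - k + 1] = -6*k^2 - 1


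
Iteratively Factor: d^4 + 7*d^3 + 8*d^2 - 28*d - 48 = (d + 2)*(d^3 + 5*d^2 - 2*d - 24) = (d + 2)*(d + 3)*(d^2 + 2*d - 8) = (d + 2)*(d + 3)*(d + 4)*(d - 2)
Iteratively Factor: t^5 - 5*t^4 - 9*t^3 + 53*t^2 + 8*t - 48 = (t - 4)*(t^4 - t^3 - 13*t^2 + t + 12) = (t - 4)*(t - 1)*(t^3 - 13*t - 12) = (t - 4)*(t - 1)*(t + 1)*(t^2 - t - 12) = (t - 4)^2*(t - 1)*(t + 1)*(t + 3)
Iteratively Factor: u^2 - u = (u)*(u - 1)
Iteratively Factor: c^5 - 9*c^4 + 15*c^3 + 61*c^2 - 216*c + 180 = (c - 2)*(c^4 - 7*c^3 + c^2 + 63*c - 90) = (c - 2)^2*(c^3 - 5*c^2 - 9*c + 45) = (c - 3)*(c - 2)^2*(c^2 - 2*c - 15) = (c - 5)*(c - 3)*(c - 2)^2*(c + 3)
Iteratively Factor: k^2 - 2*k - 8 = (k - 4)*(k + 2)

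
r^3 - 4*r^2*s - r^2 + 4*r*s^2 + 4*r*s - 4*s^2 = (r - 1)*(r - 2*s)^2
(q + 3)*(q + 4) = q^2 + 7*q + 12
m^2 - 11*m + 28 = (m - 7)*(m - 4)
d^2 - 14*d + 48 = (d - 8)*(d - 6)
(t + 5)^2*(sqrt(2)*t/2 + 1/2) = sqrt(2)*t^3/2 + t^2/2 + 5*sqrt(2)*t^2 + 5*t + 25*sqrt(2)*t/2 + 25/2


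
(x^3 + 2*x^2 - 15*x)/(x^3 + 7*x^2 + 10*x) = (x - 3)/(x + 2)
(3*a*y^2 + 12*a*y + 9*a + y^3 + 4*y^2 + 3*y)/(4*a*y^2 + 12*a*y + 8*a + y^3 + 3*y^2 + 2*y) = (3*a*y + 9*a + y^2 + 3*y)/(4*a*y + 8*a + y^2 + 2*y)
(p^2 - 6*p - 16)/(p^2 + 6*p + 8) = (p - 8)/(p + 4)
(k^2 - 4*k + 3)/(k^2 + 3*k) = (k^2 - 4*k + 3)/(k*(k + 3))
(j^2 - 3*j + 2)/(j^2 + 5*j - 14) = (j - 1)/(j + 7)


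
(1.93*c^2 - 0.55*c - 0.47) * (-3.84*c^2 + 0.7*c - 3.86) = -7.4112*c^4 + 3.463*c^3 - 6.03*c^2 + 1.794*c + 1.8142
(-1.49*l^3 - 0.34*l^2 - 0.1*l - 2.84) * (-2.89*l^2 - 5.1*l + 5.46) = 4.3061*l^5 + 8.5816*l^4 - 6.1124*l^3 + 6.8612*l^2 + 13.938*l - 15.5064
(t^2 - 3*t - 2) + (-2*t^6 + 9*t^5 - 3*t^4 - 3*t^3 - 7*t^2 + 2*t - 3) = -2*t^6 + 9*t^5 - 3*t^4 - 3*t^3 - 6*t^2 - t - 5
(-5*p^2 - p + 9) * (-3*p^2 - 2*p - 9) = 15*p^4 + 13*p^3 + 20*p^2 - 9*p - 81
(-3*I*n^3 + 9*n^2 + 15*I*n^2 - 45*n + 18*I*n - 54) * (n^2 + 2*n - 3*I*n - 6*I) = -3*I*n^5 + 9*I*n^4 + 21*I*n^3 + 117*I*n^2 + 432*I*n + 324*I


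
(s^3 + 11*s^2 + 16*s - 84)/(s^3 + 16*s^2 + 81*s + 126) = (s - 2)/(s + 3)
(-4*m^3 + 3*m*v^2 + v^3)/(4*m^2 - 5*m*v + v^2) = (4*m^2 + 4*m*v + v^2)/(-4*m + v)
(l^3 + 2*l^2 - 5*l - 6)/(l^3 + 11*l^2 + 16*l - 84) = (l^2 + 4*l + 3)/(l^2 + 13*l + 42)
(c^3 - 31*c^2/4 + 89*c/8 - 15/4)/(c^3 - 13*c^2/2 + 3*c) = (c - 5/4)/c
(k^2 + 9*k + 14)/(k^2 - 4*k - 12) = (k + 7)/(k - 6)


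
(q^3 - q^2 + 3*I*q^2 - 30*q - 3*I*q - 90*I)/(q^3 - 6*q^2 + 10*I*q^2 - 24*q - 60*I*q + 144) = (q^2 + q*(5 + 3*I) + 15*I)/(q^2 + 10*I*q - 24)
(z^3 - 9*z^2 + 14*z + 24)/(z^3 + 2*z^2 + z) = (z^2 - 10*z + 24)/(z*(z + 1))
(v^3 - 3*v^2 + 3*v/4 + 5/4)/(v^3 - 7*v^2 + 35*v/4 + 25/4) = (v - 1)/(v - 5)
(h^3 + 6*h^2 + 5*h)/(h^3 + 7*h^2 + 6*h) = (h + 5)/(h + 6)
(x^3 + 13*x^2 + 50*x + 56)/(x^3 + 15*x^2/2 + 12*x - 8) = 2*(x^2 + 9*x + 14)/(2*x^2 + 7*x - 4)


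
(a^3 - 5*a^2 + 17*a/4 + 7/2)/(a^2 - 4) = (a^2 - 3*a - 7/4)/(a + 2)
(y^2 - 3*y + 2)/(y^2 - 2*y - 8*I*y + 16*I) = (y - 1)/(y - 8*I)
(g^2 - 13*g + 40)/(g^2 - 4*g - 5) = (g - 8)/(g + 1)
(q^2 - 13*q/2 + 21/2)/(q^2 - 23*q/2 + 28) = (q - 3)/(q - 8)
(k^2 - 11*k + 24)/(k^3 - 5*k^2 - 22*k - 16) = (k - 3)/(k^2 + 3*k + 2)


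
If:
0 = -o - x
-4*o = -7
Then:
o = 7/4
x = -7/4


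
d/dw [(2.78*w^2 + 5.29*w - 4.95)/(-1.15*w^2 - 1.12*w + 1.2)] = (2.9699*w^2 - 4.713*w + 0.803999999999999)/(1.3225*w^4 + 2.576*w^3 - 1.5056*w^2 - 2.688*w + 1.44)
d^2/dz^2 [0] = 0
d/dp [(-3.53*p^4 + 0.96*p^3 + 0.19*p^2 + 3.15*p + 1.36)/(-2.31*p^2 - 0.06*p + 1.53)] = (16.3086*p^5 - 1.5822*p^4 - 21.7188*p^3 + 11.6715*p^2 + 6.8646*p + 4.9011)/(5.3361*p^4 + 0.2772*p^3 - 7.065*p^2 - 0.1836*p + 2.3409)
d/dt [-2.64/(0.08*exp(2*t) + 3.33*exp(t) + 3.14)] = (0.4224*exp(t) + 8.7912)*exp(t)/(0.08*exp(2*t) + 3.33*exp(t) + 3.14)^2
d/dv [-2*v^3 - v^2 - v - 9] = -6*v^2 - 2*v - 1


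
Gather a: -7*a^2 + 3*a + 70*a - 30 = -7*a^2 + 73*a - 30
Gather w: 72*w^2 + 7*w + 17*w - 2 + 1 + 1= 72*w^2 + 24*w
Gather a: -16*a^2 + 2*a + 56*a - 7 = -16*a^2 + 58*a - 7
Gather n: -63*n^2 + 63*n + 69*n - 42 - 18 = -63*n^2 + 132*n - 60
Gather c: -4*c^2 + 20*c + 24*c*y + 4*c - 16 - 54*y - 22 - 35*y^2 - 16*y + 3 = -4*c^2 + c*(24*y + 24) - 35*y^2 - 70*y - 35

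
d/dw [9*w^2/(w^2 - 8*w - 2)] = 18*w*(w^2 - w*(w - 4) - 8*w - 2)/(-w^2 + 8*w + 2)^2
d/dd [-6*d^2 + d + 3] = 1 - 12*d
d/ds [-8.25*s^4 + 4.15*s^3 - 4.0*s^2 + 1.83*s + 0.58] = -33.0*s^3 + 12.45*s^2 - 8.0*s + 1.83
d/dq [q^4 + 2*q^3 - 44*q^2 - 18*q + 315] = 4*q^3 + 6*q^2 - 88*q - 18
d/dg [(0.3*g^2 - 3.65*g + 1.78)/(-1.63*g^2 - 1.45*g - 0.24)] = (-6.3845*g^2 + 5.6588*g + 3.457)/(2.6569*g^4 + 4.727*g^3 + 2.8849*g^2 + 0.696*g + 0.0576)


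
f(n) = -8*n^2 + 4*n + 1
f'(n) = 4 - 16*n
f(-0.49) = -2.88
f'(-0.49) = 11.84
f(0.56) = 0.73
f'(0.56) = -4.96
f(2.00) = -23.00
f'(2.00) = -28.00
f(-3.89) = -135.62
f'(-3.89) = 66.24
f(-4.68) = -192.94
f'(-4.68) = 78.88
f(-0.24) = -0.42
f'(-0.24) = 7.84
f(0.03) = 1.11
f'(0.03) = 3.52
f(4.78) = -162.67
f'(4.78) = -72.48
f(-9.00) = -683.00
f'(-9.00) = 148.00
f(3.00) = -59.00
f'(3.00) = -44.00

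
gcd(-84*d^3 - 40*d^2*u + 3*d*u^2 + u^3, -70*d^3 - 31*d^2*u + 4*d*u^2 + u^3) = 14*d^2 + 9*d*u + u^2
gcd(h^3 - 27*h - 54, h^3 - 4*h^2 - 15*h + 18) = h^2 - 3*h - 18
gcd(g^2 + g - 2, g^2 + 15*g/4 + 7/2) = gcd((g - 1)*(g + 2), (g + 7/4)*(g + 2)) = g + 2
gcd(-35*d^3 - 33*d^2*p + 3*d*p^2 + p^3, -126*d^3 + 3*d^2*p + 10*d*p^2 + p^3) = 7*d + p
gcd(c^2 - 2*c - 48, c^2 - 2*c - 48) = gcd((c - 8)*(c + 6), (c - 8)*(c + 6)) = c^2 - 2*c - 48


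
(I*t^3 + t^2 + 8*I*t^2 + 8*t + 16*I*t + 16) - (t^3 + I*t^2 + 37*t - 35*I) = -t^3 + I*t^3 + t^2 + 7*I*t^2 - 29*t + 16*I*t + 16 + 35*I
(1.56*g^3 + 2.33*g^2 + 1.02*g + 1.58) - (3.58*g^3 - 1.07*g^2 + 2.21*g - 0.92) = -2.02*g^3 + 3.4*g^2 - 1.19*g + 2.5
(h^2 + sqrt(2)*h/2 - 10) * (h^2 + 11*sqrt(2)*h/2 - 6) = h^4 + 6*sqrt(2)*h^3 - 21*h^2/2 - 58*sqrt(2)*h + 60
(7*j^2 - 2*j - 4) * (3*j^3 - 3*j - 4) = 21*j^5 - 6*j^4 - 33*j^3 - 22*j^2 + 20*j + 16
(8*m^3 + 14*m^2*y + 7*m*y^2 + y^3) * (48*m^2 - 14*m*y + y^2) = 384*m^5 + 560*m^4*y + 148*m^3*y^2 - 36*m^2*y^3 - 7*m*y^4 + y^5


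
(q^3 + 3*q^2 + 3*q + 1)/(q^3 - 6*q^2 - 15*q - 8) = (q + 1)/(q - 8)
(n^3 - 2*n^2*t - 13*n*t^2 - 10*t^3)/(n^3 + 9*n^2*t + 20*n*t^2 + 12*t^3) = (n - 5*t)/(n + 6*t)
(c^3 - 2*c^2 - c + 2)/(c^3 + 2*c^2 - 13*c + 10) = (c + 1)/(c + 5)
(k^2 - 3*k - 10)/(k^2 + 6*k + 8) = (k - 5)/(k + 4)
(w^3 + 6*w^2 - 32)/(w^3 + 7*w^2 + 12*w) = (w^2 + 2*w - 8)/(w*(w + 3))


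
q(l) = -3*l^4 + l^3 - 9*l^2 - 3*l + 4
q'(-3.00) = 402.00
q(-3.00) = -338.00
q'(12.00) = -20523.00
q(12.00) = -61808.00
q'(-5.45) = 2126.75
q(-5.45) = -3055.57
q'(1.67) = -80.58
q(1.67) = -44.79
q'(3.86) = -717.93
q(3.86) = -750.16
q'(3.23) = -434.22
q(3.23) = -392.42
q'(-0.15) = -0.19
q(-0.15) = 4.24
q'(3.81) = -691.71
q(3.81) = -714.92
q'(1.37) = -52.89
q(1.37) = -25.00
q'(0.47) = -12.04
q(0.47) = 0.56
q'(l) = -12*l^3 + 3*l^2 - 18*l - 3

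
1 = 1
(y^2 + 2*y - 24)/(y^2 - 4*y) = (y + 6)/y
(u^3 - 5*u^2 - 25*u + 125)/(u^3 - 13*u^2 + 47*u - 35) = (u^2 - 25)/(u^2 - 8*u + 7)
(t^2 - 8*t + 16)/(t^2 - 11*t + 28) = (t - 4)/(t - 7)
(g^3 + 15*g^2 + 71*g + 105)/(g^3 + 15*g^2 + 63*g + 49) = (g^2 + 8*g + 15)/(g^2 + 8*g + 7)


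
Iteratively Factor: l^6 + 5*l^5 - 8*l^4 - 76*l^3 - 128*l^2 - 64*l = (l + 2)*(l^5 + 3*l^4 - 14*l^3 - 48*l^2 - 32*l) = (l - 4)*(l + 2)*(l^4 + 7*l^3 + 14*l^2 + 8*l) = (l - 4)*(l + 2)^2*(l^3 + 5*l^2 + 4*l) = l*(l - 4)*(l + 2)^2*(l^2 + 5*l + 4) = l*(l - 4)*(l + 2)^2*(l + 4)*(l + 1)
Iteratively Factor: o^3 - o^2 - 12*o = (o - 4)*(o^2 + 3*o) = o*(o - 4)*(o + 3)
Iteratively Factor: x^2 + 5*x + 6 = (x + 2)*(x + 3)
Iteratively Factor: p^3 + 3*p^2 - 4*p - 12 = (p + 2)*(p^2 + p - 6) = (p - 2)*(p + 2)*(p + 3)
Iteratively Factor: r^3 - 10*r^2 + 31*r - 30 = (r - 5)*(r^2 - 5*r + 6) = (r - 5)*(r - 2)*(r - 3)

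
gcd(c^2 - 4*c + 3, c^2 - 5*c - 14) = 1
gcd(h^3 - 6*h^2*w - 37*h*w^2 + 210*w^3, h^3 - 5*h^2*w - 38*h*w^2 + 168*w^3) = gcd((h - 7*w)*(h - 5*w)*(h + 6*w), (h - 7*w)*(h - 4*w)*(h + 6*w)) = -h^2 + h*w + 42*w^2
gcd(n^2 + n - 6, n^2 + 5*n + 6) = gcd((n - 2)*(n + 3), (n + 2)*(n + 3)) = n + 3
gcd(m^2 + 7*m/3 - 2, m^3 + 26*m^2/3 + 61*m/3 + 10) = m + 3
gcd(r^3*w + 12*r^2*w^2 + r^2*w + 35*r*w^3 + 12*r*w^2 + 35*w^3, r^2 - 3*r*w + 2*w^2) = 1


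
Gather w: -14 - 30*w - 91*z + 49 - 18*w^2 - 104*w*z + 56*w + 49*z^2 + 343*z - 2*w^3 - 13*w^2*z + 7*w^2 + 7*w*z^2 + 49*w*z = -2*w^3 + w^2*(-13*z - 11) + w*(7*z^2 - 55*z + 26) + 49*z^2 + 252*z + 35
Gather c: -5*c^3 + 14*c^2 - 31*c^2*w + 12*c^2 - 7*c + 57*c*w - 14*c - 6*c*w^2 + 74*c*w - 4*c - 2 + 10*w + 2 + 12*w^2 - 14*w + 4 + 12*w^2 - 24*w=-5*c^3 + c^2*(26 - 31*w) + c*(-6*w^2 + 131*w - 25) + 24*w^2 - 28*w + 4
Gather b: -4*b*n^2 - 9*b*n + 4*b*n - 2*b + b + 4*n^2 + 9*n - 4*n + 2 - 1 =b*(-4*n^2 - 5*n - 1) + 4*n^2 + 5*n + 1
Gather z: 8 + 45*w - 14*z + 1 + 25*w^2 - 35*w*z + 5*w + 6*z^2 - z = 25*w^2 + 50*w + 6*z^2 + z*(-35*w - 15) + 9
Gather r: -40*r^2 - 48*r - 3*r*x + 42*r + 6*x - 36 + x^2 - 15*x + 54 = -40*r^2 + r*(-3*x - 6) + x^2 - 9*x + 18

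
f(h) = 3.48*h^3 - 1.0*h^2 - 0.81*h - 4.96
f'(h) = 10.44*h^2 - 2.0*h - 0.81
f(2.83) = 63.61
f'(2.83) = 77.14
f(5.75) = 618.90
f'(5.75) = 332.86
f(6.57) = 933.46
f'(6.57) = 436.69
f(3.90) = 183.10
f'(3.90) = 150.18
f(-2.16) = -42.95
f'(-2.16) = 52.22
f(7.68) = 1506.22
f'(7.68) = 599.61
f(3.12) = 88.47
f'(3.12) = 94.58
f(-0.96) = -8.18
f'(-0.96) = 10.73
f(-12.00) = -6152.68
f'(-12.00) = 1526.55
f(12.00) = 5854.76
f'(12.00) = 1478.55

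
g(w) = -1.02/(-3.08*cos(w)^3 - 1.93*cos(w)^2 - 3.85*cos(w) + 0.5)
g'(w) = -1.02*(-9.24*sin(w)*cos(w)^2 - 3.86*sin(w)*cos(w) - 3.85*sin(w))/(-3.08*cos(w)^3 - 1.93*cos(w)^2 - 3.85*cos(w) + 0.5)^2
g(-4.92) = 2.53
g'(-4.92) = 31.03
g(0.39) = 0.14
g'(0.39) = 0.12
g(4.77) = -3.76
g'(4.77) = -56.75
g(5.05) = 0.93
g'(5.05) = -4.90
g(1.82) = -0.74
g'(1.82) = 1.80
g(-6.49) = 0.13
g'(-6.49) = -0.05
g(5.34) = 0.33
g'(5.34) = -0.83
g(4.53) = -0.88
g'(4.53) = -2.61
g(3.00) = -0.19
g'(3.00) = 0.04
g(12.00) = 0.17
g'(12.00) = -0.21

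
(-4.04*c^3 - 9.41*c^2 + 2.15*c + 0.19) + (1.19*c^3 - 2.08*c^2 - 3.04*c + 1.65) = -2.85*c^3 - 11.49*c^2 - 0.89*c + 1.84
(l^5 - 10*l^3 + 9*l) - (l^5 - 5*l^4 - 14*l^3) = 5*l^4 + 4*l^3 + 9*l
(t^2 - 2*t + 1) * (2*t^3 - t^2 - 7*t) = 2*t^5 - 5*t^4 - 3*t^3 + 13*t^2 - 7*t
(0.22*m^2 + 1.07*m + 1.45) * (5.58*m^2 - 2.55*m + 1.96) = 1.2276*m^4 + 5.4096*m^3 + 5.7937*m^2 - 1.6003*m + 2.842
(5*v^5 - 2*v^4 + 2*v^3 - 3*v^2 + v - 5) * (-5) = -25*v^5 + 10*v^4 - 10*v^3 + 15*v^2 - 5*v + 25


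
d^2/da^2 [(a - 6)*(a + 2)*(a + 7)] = 6*a + 6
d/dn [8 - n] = -1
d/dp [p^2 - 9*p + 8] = 2*p - 9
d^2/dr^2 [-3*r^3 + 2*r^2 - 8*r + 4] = 4 - 18*r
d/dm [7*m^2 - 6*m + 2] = 14*m - 6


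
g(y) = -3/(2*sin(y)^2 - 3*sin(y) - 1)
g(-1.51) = -0.75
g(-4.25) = 1.44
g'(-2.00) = 0.72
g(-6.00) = 1.78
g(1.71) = 1.49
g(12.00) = -2.53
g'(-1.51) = -0.08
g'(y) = -3*(-4*sin(y)*cos(y) + 3*cos(y))/(2*sin(y)^2 - 3*sin(y) - 1)^2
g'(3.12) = 7.72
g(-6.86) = -2.44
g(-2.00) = -0.89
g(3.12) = 2.82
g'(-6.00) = -1.92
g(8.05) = 1.49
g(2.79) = 1.67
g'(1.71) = -0.10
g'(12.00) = -9.27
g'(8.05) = -0.13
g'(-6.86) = -8.60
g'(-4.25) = -0.18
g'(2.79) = 1.42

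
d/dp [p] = 1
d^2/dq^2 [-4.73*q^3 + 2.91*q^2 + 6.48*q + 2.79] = 5.82 - 28.38*q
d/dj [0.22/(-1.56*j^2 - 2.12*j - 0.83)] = (0.6864*j + 0.4664)/(1.56*j^2 + 2.12*j + 0.83)^2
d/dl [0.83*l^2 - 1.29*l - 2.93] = 1.66*l - 1.29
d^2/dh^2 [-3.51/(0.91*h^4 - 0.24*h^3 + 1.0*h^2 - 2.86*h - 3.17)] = ((38.3292*h^2 - 5.0544*h + 7.02)*(-0.91*h^4 + 0.24*h^3 - 1.0*h^2 + 2.86*h + 3.17) + 3.51*(3.64*h^3 - 0.72*h^2 + 2.0*h - 2.86)*(7.28*h^3 - 1.44*h^2 + 4.0*h - 5.72))/(-0.91*h^4 + 0.24*h^3 - 1.0*h^2 + 2.86*h + 3.17)^3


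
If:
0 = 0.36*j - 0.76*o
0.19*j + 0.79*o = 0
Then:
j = 0.00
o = 0.00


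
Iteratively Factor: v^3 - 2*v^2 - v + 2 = (v - 2)*(v^2 - 1) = (v - 2)*(v + 1)*(v - 1)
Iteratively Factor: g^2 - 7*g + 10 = (g - 2)*(g - 5)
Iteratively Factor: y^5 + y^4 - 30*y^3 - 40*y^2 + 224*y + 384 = (y - 4)*(y^4 + 5*y^3 - 10*y^2 - 80*y - 96) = (y - 4)^2*(y^3 + 9*y^2 + 26*y + 24) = (y - 4)^2*(y + 3)*(y^2 + 6*y + 8) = (y - 4)^2*(y + 2)*(y + 3)*(y + 4)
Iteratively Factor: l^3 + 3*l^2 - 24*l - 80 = (l + 4)*(l^2 - l - 20) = (l - 5)*(l + 4)*(l + 4)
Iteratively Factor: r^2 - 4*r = (r - 4)*(r)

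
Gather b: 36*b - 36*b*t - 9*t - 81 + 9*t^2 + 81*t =b*(36 - 36*t) + 9*t^2 + 72*t - 81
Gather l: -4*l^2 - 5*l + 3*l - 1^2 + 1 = -4*l^2 - 2*l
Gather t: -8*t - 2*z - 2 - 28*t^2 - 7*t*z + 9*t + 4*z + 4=-28*t^2 + t*(1 - 7*z) + 2*z + 2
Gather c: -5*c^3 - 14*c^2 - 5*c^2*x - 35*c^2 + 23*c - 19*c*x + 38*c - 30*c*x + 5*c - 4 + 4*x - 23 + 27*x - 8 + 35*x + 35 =-5*c^3 + c^2*(-5*x - 49) + c*(66 - 49*x) + 66*x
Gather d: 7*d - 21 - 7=7*d - 28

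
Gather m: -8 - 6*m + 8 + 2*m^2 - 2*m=2*m^2 - 8*m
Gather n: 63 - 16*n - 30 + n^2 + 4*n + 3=n^2 - 12*n + 36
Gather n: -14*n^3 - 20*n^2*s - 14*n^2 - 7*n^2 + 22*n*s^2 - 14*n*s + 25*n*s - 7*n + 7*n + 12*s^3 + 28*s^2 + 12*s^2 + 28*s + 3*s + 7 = -14*n^3 + n^2*(-20*s - 21) + n*(22*s^2 + 11*s) + 12*s^3 + 40*s^2 + 31*s + 7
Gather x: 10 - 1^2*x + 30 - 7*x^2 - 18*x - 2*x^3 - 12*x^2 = -2*x^3 - 19*x^2 - 19*x + 40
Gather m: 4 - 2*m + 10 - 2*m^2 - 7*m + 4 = -2*m^2 - 9*m + 18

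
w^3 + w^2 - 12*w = w*(w - 3)*(w + 4)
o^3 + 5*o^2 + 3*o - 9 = (o - 1)*(o + 3)^2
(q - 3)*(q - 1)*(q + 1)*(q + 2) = q^4 - q^3 - 7*q^2 + q + 6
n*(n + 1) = n^2 + n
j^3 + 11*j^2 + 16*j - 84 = (j - 2)*(j + 6)*(j + 7)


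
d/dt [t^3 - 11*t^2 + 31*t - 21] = 3*t^2 - 22*t + 31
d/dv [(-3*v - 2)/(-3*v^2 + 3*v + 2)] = 3*v*(-3*v - 4)/(9*v^4 - 18*v^3 - 3*v^2 + 12*v + 4)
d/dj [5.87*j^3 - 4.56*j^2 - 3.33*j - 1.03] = 17.61*j^2 - 9.12*j - 3.33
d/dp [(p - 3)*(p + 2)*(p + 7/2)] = 3*p^2 + 5*p - 19/2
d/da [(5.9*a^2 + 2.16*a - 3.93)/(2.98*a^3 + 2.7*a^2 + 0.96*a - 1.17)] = (-17.582*a^4 - 12.8736*a^3 + 34.9662*a^2 + 7.416*a + 1.2456)/(8.8804*a^6 + 16.092*a^5 + 13.0116*a^4 - 1.7892*a^3 - 5.3964*a^2 - 2.2464*a + 1.3689)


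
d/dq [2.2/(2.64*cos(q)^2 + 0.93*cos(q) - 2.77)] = (11.616*cos(q) + 2.046)*sin(q)/(2.64*cos(q)^2 + 0.93*cos(q) - 2.77)^2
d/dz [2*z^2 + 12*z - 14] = 4*z + 12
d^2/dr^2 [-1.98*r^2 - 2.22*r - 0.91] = -3.96000000000000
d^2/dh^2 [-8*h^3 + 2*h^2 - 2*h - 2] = 4 - 48*h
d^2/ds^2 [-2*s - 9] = 0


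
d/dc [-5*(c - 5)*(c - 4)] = 45 - 10*c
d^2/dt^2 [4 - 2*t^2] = -4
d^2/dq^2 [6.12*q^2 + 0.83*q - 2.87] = 12.2400000000000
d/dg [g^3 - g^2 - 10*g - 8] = 3*g^2 - 2*g - 10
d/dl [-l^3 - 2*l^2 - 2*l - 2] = -3*l^2 - 4*l - 2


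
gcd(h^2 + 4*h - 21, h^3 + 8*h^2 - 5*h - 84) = h^2 + 4*h - 21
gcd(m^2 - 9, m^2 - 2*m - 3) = m - 3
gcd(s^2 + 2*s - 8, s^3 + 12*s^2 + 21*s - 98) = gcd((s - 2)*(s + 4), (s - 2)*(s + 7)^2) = s - 2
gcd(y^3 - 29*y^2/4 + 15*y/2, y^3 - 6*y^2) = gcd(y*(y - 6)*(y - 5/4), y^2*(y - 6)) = y^2 - 6*y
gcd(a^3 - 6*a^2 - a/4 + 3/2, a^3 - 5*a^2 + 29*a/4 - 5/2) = a - 1/2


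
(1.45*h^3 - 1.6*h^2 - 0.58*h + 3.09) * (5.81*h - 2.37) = 8.4245*h^4 - 12.7325*h^3 + 0.422200000000001*h^2 + 19.3275*h - 7.3233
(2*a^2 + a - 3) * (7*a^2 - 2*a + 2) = 14*a^4 + 3*a^3 - 19*a^2 + 8*a - 6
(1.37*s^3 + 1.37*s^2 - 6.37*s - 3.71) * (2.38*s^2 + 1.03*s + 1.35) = 3.2606*s^5 + 4.6717*s^4 - 11.9*s^3 - 13.5414*s^2 - 12.4208*s - 5.0085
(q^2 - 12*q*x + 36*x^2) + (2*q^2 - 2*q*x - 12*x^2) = 3*q^2 - 14*q*x + 24*x^2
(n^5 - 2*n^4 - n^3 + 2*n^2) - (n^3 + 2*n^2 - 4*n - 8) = n^5 - 2*n^4 - 2*n^3 + 4*n + 8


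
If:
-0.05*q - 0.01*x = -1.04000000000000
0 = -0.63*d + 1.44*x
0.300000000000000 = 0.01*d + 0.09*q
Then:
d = -739.76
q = 85.53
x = -323.65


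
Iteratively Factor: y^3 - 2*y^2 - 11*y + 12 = (y - 1)*(y^2 - y - 12) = (y - 4)*(y - 1)*(y + 3)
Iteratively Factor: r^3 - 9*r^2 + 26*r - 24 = (r - 4)*(r^2 - 5*r + 6) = (r - 4)*(r - 2)*(r - 3)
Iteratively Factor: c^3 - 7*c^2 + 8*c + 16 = (c + 1)*(c^2 - 8*c + 16) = (c - 4)*(c + 1)*(c - 4)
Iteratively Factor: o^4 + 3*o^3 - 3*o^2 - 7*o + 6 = (o - 1)*(o^3 + 4*o^2 + o - 6) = (o - 1)^2*(o^2 + 5*o + 6) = (o - 1)^2*(o + 2)*(o + 3)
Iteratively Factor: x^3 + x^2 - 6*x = (x)*(x^2 + x - 6) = x*(x + 3)*(x - 2)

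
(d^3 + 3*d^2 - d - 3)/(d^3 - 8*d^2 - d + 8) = (d + 3)/(d - 8)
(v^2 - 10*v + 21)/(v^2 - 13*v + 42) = (v - 3)/(v - 6)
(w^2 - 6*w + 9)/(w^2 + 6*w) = (w^2 - 6*w + 9)/(w*(w + 6))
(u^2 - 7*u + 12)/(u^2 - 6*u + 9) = (u - 4)/(u - 3)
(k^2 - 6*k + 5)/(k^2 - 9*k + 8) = (k - 5)/(k - 8)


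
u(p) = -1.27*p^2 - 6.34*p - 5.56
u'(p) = -2.54*p - 6.34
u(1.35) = -16.43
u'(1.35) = -9.77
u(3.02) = -36.29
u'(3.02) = -14.01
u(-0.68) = -1.84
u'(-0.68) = -4.61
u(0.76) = -11.11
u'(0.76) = -8.27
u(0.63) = -10.06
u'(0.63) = -7.94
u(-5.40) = -8.36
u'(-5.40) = 7.38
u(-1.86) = 1.84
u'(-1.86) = -1.62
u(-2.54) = 2.35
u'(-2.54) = 0.11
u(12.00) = -264.52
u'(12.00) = -36.82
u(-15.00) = -196.21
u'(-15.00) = 31.76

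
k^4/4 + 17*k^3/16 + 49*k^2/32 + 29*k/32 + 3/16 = (k/2 + 1/4)*(k/2 + 1)*(k + 3/4)*(k + 1)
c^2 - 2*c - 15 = (c - 5)*(c + 3)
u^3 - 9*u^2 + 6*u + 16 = (u - 8)*(u - 2)*(u + 1)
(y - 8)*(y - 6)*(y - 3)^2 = y^4 - 20*y^3 + 141*y^2 - 414*y + 432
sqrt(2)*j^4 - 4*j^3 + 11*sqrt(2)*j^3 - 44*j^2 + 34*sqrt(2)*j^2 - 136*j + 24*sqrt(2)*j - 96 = (j + 4)*(j + 6)*(j - 2*sqrt(2))*(sqrt(2)*j + sqrt(2))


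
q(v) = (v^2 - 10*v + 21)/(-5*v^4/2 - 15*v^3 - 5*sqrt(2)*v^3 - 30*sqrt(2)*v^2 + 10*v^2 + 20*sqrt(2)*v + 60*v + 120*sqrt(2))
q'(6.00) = 0.00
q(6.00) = 0.00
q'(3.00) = 0.01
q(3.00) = 0.00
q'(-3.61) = 2.35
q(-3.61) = 1.66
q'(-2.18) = -37.65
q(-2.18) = -10.21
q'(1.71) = 0.14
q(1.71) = 0.07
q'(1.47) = 0.02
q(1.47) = 0.06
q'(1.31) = 0.00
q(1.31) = 0.06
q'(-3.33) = 6.35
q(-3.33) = 2.76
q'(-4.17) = 0.58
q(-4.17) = 0.97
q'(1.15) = -0.01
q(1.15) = 0.06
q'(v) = (2*v - 10)/(-5*v^4/2 - 15*v^3 - 5*sqrt(2)*v^3 - 30*sqrt(2)*v^2 + 10*v^2 + 20*sqrt(2)*v + 60*v + 120*sqrt(2)) + (v^2 - 10*v + 21)*(10*v^3 + 15*sqrt(2)*v^2 + 45*v^2 - 20*v + 60*sqrt(2)*v - 60 - 20*sqrt(2))/(-5*v^4/2 - 15*v^3 - 5*sqrt(2)*v^3 - 30*sqrt(2)*v^2 + 10*v^2 + 20*sqrt(2)*v + 60*v + 120*sqrt(2))^2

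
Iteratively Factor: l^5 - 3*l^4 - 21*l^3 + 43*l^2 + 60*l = (l + 4)*(l^4 - 7*l^3 + 7*l^2 + 15*l) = l*(l + 4)*(l^3 - 7*l^2 + 7*l + 15) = l*(l + 1)*(l + 4)*(l^2 - 8*l + 15) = l*(l - 5)*(l + 1)*(l + 4)*(l - 3)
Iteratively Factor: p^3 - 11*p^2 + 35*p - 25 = (p - 5)*(p^2 - 6*p + 5) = (p - 5)^2*(p - 1)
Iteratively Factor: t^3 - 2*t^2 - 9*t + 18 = (t - 3)*(t^2 + t - 6) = (t - 3)*(t + 3)*(t - 2)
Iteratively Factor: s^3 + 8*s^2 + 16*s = (s + 4)*(s^2 + 4*s) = (s + 4)^2*(s)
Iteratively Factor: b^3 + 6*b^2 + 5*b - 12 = (b - 1)*(b^2 + 7*b + 12) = (b - 1)*(b + 3)*(b + 4)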